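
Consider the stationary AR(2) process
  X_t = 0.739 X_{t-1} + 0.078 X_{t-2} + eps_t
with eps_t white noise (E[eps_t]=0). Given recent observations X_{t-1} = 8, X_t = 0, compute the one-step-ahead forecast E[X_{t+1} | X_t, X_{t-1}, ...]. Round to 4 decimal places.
E[X_{t+1} \mid \mathcal F_t] = 0.6240

For an AR(p) model X_t = c + sum_i phi_i X_{t-i} + eps_t, the
one-step-ahead conditional mean is
  E[X_{t+1} | X_t, ...] = c + sum_i phi_i X_{t+1-i}.
Substitute known values:
  E[X_{t+1} | ...] = (0.739) * (0) + (0.078) * (8)
                   = 0.6240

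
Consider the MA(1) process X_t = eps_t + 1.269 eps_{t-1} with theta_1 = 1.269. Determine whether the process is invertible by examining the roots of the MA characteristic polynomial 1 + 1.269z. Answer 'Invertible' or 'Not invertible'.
\text{Not invertible}

The MA(q) characteristic polynomial is P(z) = 1 + 1.269z.
Invertibility requires all roots to lie outside the unit circle, i.e. |z| > 1 for every root.
This is linear in z: 1 + (1.269) z = 0  =>  z = -1/(1.269) = -0.788022,  |z| = 0.788022.
Moduli of all roots: 0.7880.
All moduli strictly greater than 1? No.
Verdict: Not invertible.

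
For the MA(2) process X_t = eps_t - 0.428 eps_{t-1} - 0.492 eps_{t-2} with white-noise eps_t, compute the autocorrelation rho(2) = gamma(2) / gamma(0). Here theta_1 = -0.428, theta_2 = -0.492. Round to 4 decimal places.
\rho(2) = -0.3452

For an MA(q) process with theta_0 = 1, the autocovariance is
  gamma(k) = sigma^2 * sum_{i=0..q-k} theta_i * theta_{i+k},
and rho(k) = gamma(k) / gamma(0). Sigma^2 cancels.
  numerator   = (1)*(-0.492) = -0.492.
  denominator = (1)^2 + (-0.428)^2 + (-0.492)^2 = 1.425248.
  rho(2) = -0.492 / 1.425248 = -0.3452.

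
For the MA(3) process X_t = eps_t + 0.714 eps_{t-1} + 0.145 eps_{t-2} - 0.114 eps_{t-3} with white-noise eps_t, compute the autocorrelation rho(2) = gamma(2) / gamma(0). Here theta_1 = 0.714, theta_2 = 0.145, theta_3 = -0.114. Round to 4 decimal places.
\rho(2) = 0.0412

For an MA(q) process with theta_0 = 1, the autocovariance is
  gamma(k) = sigma^2 * sum_{i=0..q-k} theta_i * theta_{i+k},
and rho(k) = gamma(k) / gamma(0). Sigma^2 cancels.
  numerator   = (1)*(0.145) + (0.714)*(-0.114) = 0.063604.
  denominator = (1)^2 + (0.714)^2 + (0.145)^2 + (-0.114)^2 = 1.543817.
  rho(2) = 0.063604 / 1.543817 = 0.0412.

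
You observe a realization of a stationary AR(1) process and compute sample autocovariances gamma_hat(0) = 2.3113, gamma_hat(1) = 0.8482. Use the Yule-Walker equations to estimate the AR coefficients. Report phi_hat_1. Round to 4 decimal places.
\hat\phi_{1} = 0.3670

The Yule-Walker equations for an AR(p) process read, in matrix form,
  Gamma_p phi = r_p,   with   (Gamma_p)_{ij} = gamma(|i - j|),
                       (r_p)_i = gamma(i),   i,j = 1..p.
Substitute the sample gammas (Toeplitz matrix and right-hand side of size 1):
  Gamma_p = [[2.3113]]
  r_p     = [0.8482]
With p = 1 this is the single equation gamma(0) phi_1 = gamma(1):
  phi_hat_1 = gamma(1) / gamma(0) = 0.8482 / 2.3113 = 0.3670.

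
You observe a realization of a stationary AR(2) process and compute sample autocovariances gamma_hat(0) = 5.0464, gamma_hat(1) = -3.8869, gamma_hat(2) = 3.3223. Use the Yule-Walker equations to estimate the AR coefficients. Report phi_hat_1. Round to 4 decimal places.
\hat\phi_{1} = -0.6470

The Yule-Walker equations for an AR(p) process read, in matrix form,
  Gamma_p phi = r_p,   with   (Gamma_p)_{ij} = gamma(|i - j|),
                       (r_p)_i = gamma(i),   i,j = 1..p.
Substitute the sample gammas (Toeplitz matrix and right-hand side of size 2):
  Gamma_p = [[5.0464, -3.8869], [-3.8869, 5.0464]]
  r_p     = [-3.8869, 3.3223]
Written out:
  5.0464 phi_1 - 3.8869 phi_2 = -3.8869
  -3.8869 phi_1 + 5.0464 phi_2 = 3.3223
Solve by Cramer's rule:
  det = gamma(0)^2 - gamma(1)^2 = (5.0464)^2 - (-3.8869)^2 = 25.46615296 - 15.10799161 = 10.35816135
  phi_hat_1 = [gamma(1) gamma(0) - gamma(1) gamma(2)] / det = [(-3.8869)(5.0464) - (-3.8869)(3.3223)] / 10.35816135 = -6.70140429 / 10.35816135 = -0.647
  phi_hat_2 = [gamma(0) gamma(2) - gamma(1)^2] / det = [(5.0464)(3.3223) - (-3.8869)^2] / 10.35816135 = 1.65766311 / 10.35816135 = 0.16
So phi_hat = [-0.6470, 0.1600].
Therefore phi_hat_1 = -0.6470.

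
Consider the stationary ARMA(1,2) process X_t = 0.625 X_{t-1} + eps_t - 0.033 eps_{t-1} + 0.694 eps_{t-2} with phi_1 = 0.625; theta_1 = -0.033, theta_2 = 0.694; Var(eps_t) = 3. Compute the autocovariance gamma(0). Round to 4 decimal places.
\gamma(0) = 9.6248

Multiply the model equation by X_{t-k} and take expectations. With theta_0 = psi_0 = 1 and psi_j the MA(infinity) weights, this gives
  gamma(k) - sum_i phi_i gamma(k-i) = c_k,
  c_k = sigma^2 * sum_{j=k..q} theta_j psi_{j-k}   (c_k = 0 for k > q),
using gamma(-m) = gamma(m).
psi-weights needed (psi_j = theta_j + sum_i phi_i psi_{j-i}):
  psi_1 = theta_1 + phi_1 = -0.033 + (0.625) = 0.592
  psi_2 = theta_2 + phi_1 psi_1 = 0.694 + (0.625)(0.592) = 1.064
Right-hand sides:
  c_0 = sigma^2 (1 + theta_1 psi_1 + theta_2 psi_2) = 3 * (1 + (-0.033)(0.592) + (0.694)(1.064)) = 3 * 1.71888 = 5.15664
  c_1 = sigma^2 (theta_1 + theta_2 psi_1) = 3 * (-0.033 + (0.694)(0.592)) = 1.133544
  c_2 = sigma^2 theta_2 = 3 * (0.694) = 2.082
Equations for k = 0 and k = 1 (AR order 1):
  gamma(0) = phi_1 gamma(1) + c_0
  gamma(1) = phi_1 gamma(0) + c_1
Substituting the second into the first: gamma(0) (1 - phi_1^2) = c_0 + phi_1 c_1, so
  gamma(0) = (c_0 + phi_1 c_1) / (1 - phi_1^2) = (5.15664 + (0.625)(1.133544)) / (1 - (0.625)^2) = 5.865105 / 0.609375 = 9.624788.
Therefore gamma(0) = 9.6248 (to 4 decimal places).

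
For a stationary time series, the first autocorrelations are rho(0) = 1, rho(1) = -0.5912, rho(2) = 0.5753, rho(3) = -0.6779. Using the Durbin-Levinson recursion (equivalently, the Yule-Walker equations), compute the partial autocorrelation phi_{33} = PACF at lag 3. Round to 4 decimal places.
\phi_{33} = -0.4381

The PACF at lag k is phi_{kk}, the last component of the solution
to the Yule-Walker system G_k phi = r_k where
  (G_k)_{ij} = rho(|i - j|), (r_k)_i = rho(i), i,j = 1..k.
Equivalently, Durbin-Levinson gives phi_{kk} iteratively:
  phi_{11} = rho(1)
  phi_{kk} = [rho(k) - sum_{j=1..k-1} phi_{k-1,j} rho(k-j)]
            / [1 - sum_{j=1..k-1} phi_{k-1,j} rho(j)],
  phi_{k,j} = phi_{k-1,j} - phi_{kk} phi_{k-1,k-j},  j = 1..k-1.
Step k = 1:
  phi_11 = rho(1) = -0.5912.
Step k = 2:
  phi_22 = [rho(2) - phi_11 rho(1)] / [1 - phi_11 rho(1)] = [0.5753 - (-0.5912)(-0.5912)] / [1 - (-0.5912)(-0.5912)]
         = 0.22578256 / 0.65048256 = 0.3471.
  Update: phi_21 = phi_11 - phi_22 phi_11 = -0.5912 - (0.3471)(-0.5912) = -0.385994.
Step k = 3:
  phi_33 = [rho(3) - phi_21 rho(2) - phi_22 rho(1)] / [1 - phi_21 rho(1) - phi_22 rho(2)]
    numerator   = -0.6779 - (-0.385994)(0.5753) - (0.3471)(-0.5912) = -0.25063183
    denominator = 1 - (-0.385994)(-0.5912) - (0.3471)(0.5753) = 0.57211341
  phi_33 = -0.25063183 / 0.57211341 = -0.4381.
Therefore phi_{33} = -0.4381.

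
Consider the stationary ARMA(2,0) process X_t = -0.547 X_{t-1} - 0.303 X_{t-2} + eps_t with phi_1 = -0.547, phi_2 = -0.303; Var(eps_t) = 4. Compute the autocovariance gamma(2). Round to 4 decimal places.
\gamma(2) = -0.3923

Multiply the model equation by X_{t-k} and take expectations. With theta_0 = psi_0 = 1 and psi_j the MA(infinity) weights, this gives
  gamma(k) - sum_i phi_i gamma(k-i) = c_k,
  c_k = sigma^2 * sum_{j=k..q} theta_j psi_{j-k}   (c_k = 0 for k > q),
using gamma(-m) = gamma(m).
Pure AR (q = 0): c_0 = sigma^2 = 4, c_k = 0 for k >= 1.
Equations for k = 0, 1, 2 (AR order 2, c_2 = 0):
  (E0) gamma(0) = phi_1 gamma(1) + phi_2 gamma(2) + c_0
  (E1) gamma(1) = phi_1 gamma(0) + phi_2 gamma(1) + c_1
  (E2) gamma(2) = phi_1 gamma(1) + phi_2 gamma(0)
From (E1): gamma(1) = A gamma(0) + B with
  A = phi_1 / (1 - phi_2) = -0.547 / 1.303 = -0.4198,   B = c_1 / (1 - phi_2) = 0 / 1.303 = 0.
Insert (E2) into (E0): gamma(0) (1 - phi_2^2) = phi_1 (1 + phi_2) gamma(1) + c_0.
  phi_1 (1 + phi_2) = (-0.547)(0.697) = -0.381259,   1 - phi_2^2 = 0.908191.
Replace gamma(1) by A gamma(0) + B and collect gamma(0):
  gamma(0) [0.908191 - (-0.381259)(-0.4198)] = c_0 = 4
  gamma(0) * 0.748138 = 4
  gamma(0) = 4 / 0.748138 = 5.346605.
  gamma(1) = A gamma(0) = (-0.4198)(5.346605) = -2.244507.
  gamma(2) = phi_1 gamma(1) + phi_2 gamma(0) = (-0.547)(-2.244507) + (-0.303)(5.346605) = -0.392276.
Therefore gamma(2) = -0.3923 (to 4 decimal places).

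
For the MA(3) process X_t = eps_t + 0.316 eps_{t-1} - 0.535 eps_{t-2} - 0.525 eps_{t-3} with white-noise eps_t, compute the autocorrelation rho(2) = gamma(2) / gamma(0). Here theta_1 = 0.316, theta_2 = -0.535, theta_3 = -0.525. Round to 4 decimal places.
\rho(2) = -0.4218

For an MA(q) process with theta_0 = 1, the autocovariance is
  gamma(k) = sigma^2 * sum_{i=0..q-k} theta_i * theta_{i+k},
and rho(k) = gamma(k) / gamma(0). Sigma^2 cancels.
  numerator   = (1)*(-0.535) + (0.316)*(-0.525) = -0.7009.
  denominator = (1)^2 + (0.316)^2 + (-0.535)^2 + (-0.525)^2 = 1.661706.
  rho(2) = -0.7009 / 1.661706 = -0.4218.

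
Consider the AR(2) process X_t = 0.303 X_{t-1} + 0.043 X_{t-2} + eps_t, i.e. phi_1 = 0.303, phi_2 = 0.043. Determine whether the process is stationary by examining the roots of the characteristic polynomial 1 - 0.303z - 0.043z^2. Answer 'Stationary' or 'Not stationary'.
\text{Stationary}

The AR(p) characteristic polynomial is P(z) = 1 - 0.303z - 0.043z^2.
Stationarity requires all roots to lie outside the unit circle, i.e. |z| > 1 for every root.
Set 1 + (-0.303) z + (-0.043) z^2 = 0, i.e. a z^2 + b z + c = 0 with a = -0.043, b = -0.303, c = 1.
Discriminant D = b^2 - 4ac = (-0.303)^2 - 4*(-0.043)*1 = 0.091809 - (-0.172) = 0.263809.
D >= 0, so the roots are real: z = (-b +/- sqrt(D)) / (2a) = (0.303 +/- 0.513623) / (-0.086).
  z_1 = (0.303 + 0.513623) / (-0.086) = -9.4956,   |z_1| = 9.4956.
  z_2 = (0.303 - 0.513623) / (-0.086) = 2.4491,   |z_2| = 2.4491.
Moduli of all roots: 9.4956, 2.4491.
All moduli strictly greater than 1? Yes.
Verdict: Stationary.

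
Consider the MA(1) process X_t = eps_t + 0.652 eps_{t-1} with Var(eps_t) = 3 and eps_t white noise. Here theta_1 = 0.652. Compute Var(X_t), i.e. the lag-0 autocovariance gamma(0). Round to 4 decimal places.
\gamma(0) = 4.2753

For an MA(q) process X_t = eps_t + sum_i theta_i eps_{t-i} with
Var(eps_t) = sigma^2, the variance is
  gamma(0) = sigma^2 * (1 + sum_i theta_i^2).
  sum_i theta_i^2 = (0.652)^2 = 0.425104.
  gamma(0) = 3 * (1 + 0.425104) = 3 * 1.425104 = 4.275312, which rounds to 4.2753.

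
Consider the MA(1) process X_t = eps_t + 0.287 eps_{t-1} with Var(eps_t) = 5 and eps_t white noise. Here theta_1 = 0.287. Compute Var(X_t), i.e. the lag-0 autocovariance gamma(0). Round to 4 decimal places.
\gamma(0) = 5.4118

For an MA(q) process X_t = eps_t + sum_i theta_i eps_{t-i} with
Var(eps_t) = sigma^2, the variance is
  gamma(0) = sigma^2 * (1 + sum_i theta_i^2).
  sum_i theta_i^2 = (0.287)^2 = 0.082369.
  gamma(0) = 5 * (1 + 0.082369) = 5 * 1.082369 = 5.411845, which rounds to 5.4118.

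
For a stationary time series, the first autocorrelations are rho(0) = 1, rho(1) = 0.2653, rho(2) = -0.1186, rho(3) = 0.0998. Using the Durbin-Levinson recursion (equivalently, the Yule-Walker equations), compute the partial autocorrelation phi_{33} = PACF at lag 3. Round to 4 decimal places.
\phi_{33} = 0.2150

The PACF at lag k is phi_{kk}, the last component of the solution
to the Yule-Walker system G_k phi = r_k where
  (G_k)_{ij} = rho(|i - j|), (r_k)_i = rho(i), i,j = 1..k.
Equivalently, Durbin-Levinson gives phi_{kk} iteratively:
  phi_{11} = rho(1)
  phi_{kk} = [rho(k) - sum_{j=1..k-1} phi_{k-1,j} rho(k-j)]
            / [1 - sum_{j=1..k-1} phi_{k-1,j} rho(j)],
  phi_{k,j} = phi_{k-1,j} - phi_{kk} phi_{k-1,k-j},  j = 1..k-1.
Step k = 1:
  phi_11 = rho(1) = 0.2653.
Step k = 2:
  phi_22 = [rho(2) - phi_11 rho(1)] / [1 - phi_11 rho(1)] = [-0.1186 - (0.2653)(0.2653)] / [1 - (0.2653)(0.2653)]
         = -0.18898409 / 0.92961591 = -0.203293.
  Update: phi_21 = phi_11 - phi_22 phi_11 = 0.2653 - (-0.203293)(0.2653) = 0.319234.
Step k = 3:
  phi_33 = [rho(3) - phi_21 rho(2) - phi_22 rho(1)] / [1 - phi_21 rho(1) - phi_22 rho(2)]
    numerator   = 0.0998 - (0.319234)(-0.1186) - (-0.203293)(0.2653) = 0.19159464
    denominator = 1 - (0.319234)(0.2653) - (-0.203293)(-0.1186) = 0.89119683
  phi_33 = 0.19159464 / 0.89119683 = 0.215.
Therefore phi_{33} = 0.2150.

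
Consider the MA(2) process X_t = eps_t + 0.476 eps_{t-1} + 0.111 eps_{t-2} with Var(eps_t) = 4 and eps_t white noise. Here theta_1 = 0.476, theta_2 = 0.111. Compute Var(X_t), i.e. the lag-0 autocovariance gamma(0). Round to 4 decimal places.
\gamma(0) = 4.9556

For an MA(q) process X_t = eps_t + sum_i theta_i eps_{t-i} with
Var(eps_t) = sigma^2, the variance is
  gamma(0) = sigma^2 * (1 + sum_i theta_i^2).
  sum_i theta_i^2 = (0.476)^2 + (0.111)^2 = 0.226576 + 0.012321 = 0.238897.
  gamma(0) = 4 * (1 + 0.238897) = 4 * 1.238897 = 4.955588, which rounds to 4.9556.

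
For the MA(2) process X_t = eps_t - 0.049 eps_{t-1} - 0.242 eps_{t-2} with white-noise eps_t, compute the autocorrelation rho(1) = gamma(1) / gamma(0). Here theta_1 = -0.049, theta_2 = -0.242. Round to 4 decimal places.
\rho(1) = -0.0350

For an MA(q) process with theta_0 = 1, the autocovariance is
  gamma(k) = sigma^2 * sum_{i=0..q-k} theta_i * theta_{i+k},
and rho(k) = gamma(k) / gamma(0). Sigma^2 cancels.
  numerator   = (1)*(-0.049) + (-0.049)*(-0.242) = -0.037142.
  denominator = (1)^2 + (-0.049)^2 + (-0.242)^2 = 1.060965.
  rho(1) = -0.037142 / 1.060965 = -0.0350.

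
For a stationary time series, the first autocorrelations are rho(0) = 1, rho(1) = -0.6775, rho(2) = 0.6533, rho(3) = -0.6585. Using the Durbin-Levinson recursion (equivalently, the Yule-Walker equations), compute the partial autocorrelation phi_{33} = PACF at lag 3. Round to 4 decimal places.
\phi_{33} = -0.2791

The PACF at lag k is phi_{kk}, the last component of the solution
to the Yule-Walker system G_k phi = r_k where
  (G_k)_{ij} = rho(|i - j|), (r_k)_i = rho(i), i,j = 1..k.
Equivalently, Durbin-Levinson gives phi_{kk} iteratively:
  phi_{11} = rho(1)
  phi_{kk} = [rho(k) - sum_{j=1..k-1} phi_{k-1,j} rho(k-j)]
            / [1 - sum_{j=1..k-1} phi_{k-1,j} rho(j)],
  phi_{k,j} = phi_{k-1,j} - phi_{kk} phi_{k-1,k-j},  j = 1..k-1.
Step k = 1:
  phi_11 = rho(1) = -0.6775.
Step k = 2:
  phi_22 = [rho(2) - phi_11 rho(1)] / [1 - phi_11 rho(1)] = [0.6533 - (-0.6775)(-0.6775)] / [1 - (-0.6775)(-0.6775)]
         = 0.19429375 / 0.54099375 = 0.359142.
  Update: phi_21 = phi_11 - phi_22 phi_11 = -0.6775 - (0.359142)(-0.6775) = -0.434181.
Step k = 3:
  phi_33 = [rho(3) - phi_21 rho(2) - phi_22 rho(1)] / [1 - phi_21 rho(1) - phi_22 rho(2)]
    numerator   = -0.6585 - (-0.434181)(0.6533) - (0.359142)(-0.6775) = -0.13153058
    denominator = 1 - (-0.434181)(-0.6775) - (0.359142)(0.6533) = 0.47121464
  phi_33 = -0.13153058 / 0.47121464 = -0.2791.
Therefore phi_{33} = -0.2791.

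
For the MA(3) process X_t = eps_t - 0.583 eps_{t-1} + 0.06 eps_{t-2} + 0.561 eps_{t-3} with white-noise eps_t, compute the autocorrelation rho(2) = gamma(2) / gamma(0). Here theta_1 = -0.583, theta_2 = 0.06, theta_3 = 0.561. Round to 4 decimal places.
\rho(2) = -0.1611

For an MA(q) process with theta_0 = 1, the autocovariance is
  gamma(k) = sigma^2 * sum_{i=0..q-k} theta_i * theta_{i+k},
and rho(k) = gamma(k) / gamma(0). Sigma^2 cancels.
  numerator   = (1)*(0.06) + (-0.583)*(0.561) = -0.267063.
  denominator = (1)^2 + (-0.583)^2 + (0.06)^2 + (0.561)^2 = 1.65821.
  rho(2) = -0.267063 / 1.65821 = -0.1611.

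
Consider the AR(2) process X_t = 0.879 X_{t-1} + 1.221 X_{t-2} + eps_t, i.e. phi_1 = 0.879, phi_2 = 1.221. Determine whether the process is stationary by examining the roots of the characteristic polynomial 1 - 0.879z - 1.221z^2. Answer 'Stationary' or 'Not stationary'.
\text{Not stationary}

The AR(p) characteristic polynomial is P(z) = 1 - 0.879z - 1.221z^2.
Stationarity requires all roots to lie outside the unit circle, i.e. |z| > 1 for every root.
Set 1 + (-0.879) z + (-1.221) z^2 = 0, i.e. a z^2 + b z + c = 0 with a = -1.221, b = -0.879, c = 1.
Discriminant D = b^2 - 4ac = (-0.879)^2 - 4*(-1.221)*1 = 0.772641 - (-4.884) = 5.656641.
D >= 0, so the roots are real: z = (-b +/- sqrt(D)) / (2a) = (0.879 +/- 2.378369) / (-2.442).
  z_1 = (0.879 + 2.378369) / (-2.442) = -1.3339,   |z_1| = 1.3339.
  z_2 = (0.879 - 2.378369) / (-2.442) = 0.614,   |z_2| = 0.614.
Moduli of all roots: 1.3339, 0.6140.
All moduli strictly greater than 1? No.
Verdict: Not stationary.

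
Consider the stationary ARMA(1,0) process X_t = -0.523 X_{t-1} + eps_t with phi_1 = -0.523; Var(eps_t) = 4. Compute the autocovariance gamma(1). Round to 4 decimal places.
\gamma(1) = -2.8797

Multiply the model equation by X_{t-k} and take expectations. With theta_0 = psi_0 = 1 and psi_j the MA(infinity) weights, this gives
  gamma(k) - sum_i phi_i gamma(k-i) = c_k,
  c_k = sigma^2 * sum_{j=k..q} theta_j psi_{j-k}   (c_k = 0 for k > q),
using gamma(-m) = gamma(m).
Pure AR (q = 0): c_0 = sigma^2 = 4, c_k = 0 for k >= 1.
Equations for k = 0 and k = 1 (AR order 1):
  gamma(0) = phi_1 gamma(1) + c_0
  gamma(1) = phi_1 gamma(0) + c_1
Substituting the second into the first: gamma(0) (1 - phi_1^2) = c_0 + phi_1 c_1, so
  gamma(0) = c_0 / (1 - phi_1^2) = 4 / (1 - (-0.523)^2) = 4 / 0.726471 = 5.50607.
  gamma(1) = phi_1 gamma(0) = (-0.523)(5.50607) = -2.879674.
Therefore gamma(1) = -2.8797 (to 4 decimal places).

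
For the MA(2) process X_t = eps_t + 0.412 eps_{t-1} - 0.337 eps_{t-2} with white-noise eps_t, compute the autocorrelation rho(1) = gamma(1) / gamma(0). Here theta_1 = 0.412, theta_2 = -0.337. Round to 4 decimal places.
\rho(1) = 0.2129

For an MA(q) process with theta_0 = 1, the autocovariance is
  gamma(k) = sigma^2 * sum_{i=0..q-k} theta_i * theta_{i+k},
and rho(k) = gamma(k) / gamma(0). Sigma^2 cancels.
  numerator   = (1)*(0.412) + (0.412)*(-0.337) = 0.273156.
  denominator = (1)^2 + (0.412)^2 + (-0.337)^2 = 1.283313.
  rho(1) = 0.273156 / 1.283313 = 0.2129.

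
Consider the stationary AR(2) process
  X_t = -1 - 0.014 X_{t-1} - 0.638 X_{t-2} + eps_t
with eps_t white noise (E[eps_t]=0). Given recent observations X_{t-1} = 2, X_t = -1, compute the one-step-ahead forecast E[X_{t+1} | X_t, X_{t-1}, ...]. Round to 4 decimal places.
E[X_{t+1} \mid \mathcal F_t] = -2.2620

For an AR(p) model X_t = c + sum_i phi_i X_{t-i} + eps_t, the
one-step-ahead conditional mean is
  E[X_{t+1} | X_t, ...] = c + sum_i phi_i X_{t+1-i}.
Substitute known values:
  E[X_{t+1} | ...] = -1 + (-0.014) * (-1) + (-0.638) * (2)
                   = -2.2620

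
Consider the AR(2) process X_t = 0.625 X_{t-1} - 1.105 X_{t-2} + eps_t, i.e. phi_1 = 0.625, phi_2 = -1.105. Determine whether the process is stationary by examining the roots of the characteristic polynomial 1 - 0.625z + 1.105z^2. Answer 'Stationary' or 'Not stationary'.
\text{Not stationary}

The AR(p) characteristic polynomial is P(z) = 1 - 0.625z + 1.105z^2.
Stationarity requires all roots to lie outside the unit circle, i.e. |z| > 1 for every root.
Set 1 + (-0.625) z + (1.105) z^2 = 0, i.e. a z^2 + b z + c = 0 with a = 1.105, b = -0.625, c = 1.
Discriminant D = b^2 - 4ac = (-0.625)^2 - 4*(1.105)*1 = 0.390625 - (4.42) = -4.029375.
D < 0, so the roots are the complex-conjugate pair z = (-b +/- i sqrt(-D)) / (2a) = 0.2828 +/- 0.9083i.
For a conjugate pair |z|^2 = z * conj(z) = (product of roots) = c/a = 1/(1.105) = 0.904977, so |z| = sqrt(0.904977) = 0.9513 for both roots.
Moduli of all roots: 0.9513, 0.9513.
All moduli strictly greater than 1? No.
Verdict: Not stationary.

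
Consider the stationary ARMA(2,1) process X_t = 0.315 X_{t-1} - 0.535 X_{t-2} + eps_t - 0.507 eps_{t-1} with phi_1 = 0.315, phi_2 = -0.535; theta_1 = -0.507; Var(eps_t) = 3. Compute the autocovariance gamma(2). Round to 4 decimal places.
\gamma(2) = -2.4770

Multiply the model equation by X_{t-k} and take expectations. With theta_0 = psi_0 = 1 and psi_j the MA(infinity) weights, this gives
  gamma(k) - sum_i phi_i gamma(k-i) = c_k,
  c_k = sigma^2 * sum_{j=k..q} theta_j psi_{j-k}   (c_k = 0 for k > q),
using gamma(-m) = gamma(m).
psi-weights needed (psi_j = theta_j + sum_i phi_i psi_{j-i}):
  psi_1 = theta_1 + phi_1 = -0.507 + (0.315) = -0.192
Right-hand sides:
  c_0 = sigma^2 (1 + theta_1 psi_1) = 3 * (1 + (-0.507)(-0.192)) = 3 * 1.097344 = 3.292032
  c_1 = sigma^2 theta_1 = 3 * (-0.507) = -1.521
  c_2 = 0
Equations for k = 0, 1, 2 (AR order 2, c_2 = 0):
  (E0) gamma(0) = phi_1 gamma(1) + phi_2 gamma(2) + c_0
  (E1) gamma(1) = phi_1 gamma(0) + phi_2 gamma(1) + c_1
  (E2) gamma(2) = phi_1 gamma(1) + phi_2 gamma(0)
From (E1): gamma(1) = A gamma(0) + B with
  A = phi_1 / (1 - phi_2) = 0.315 / 1.535 = 0.205212,   B = c_1 / (1 - phi_2) = -1.521 / 1.535 = -0.990879.
Insert (E2) into (E0): gamma(0) (1 - phi_2^2) = phi_1 (1 + phi_2) gamma(1) + c_0.
  phi_1 (1 + phi_2) = (0.315)(0.465) = 0.146475,   1 - phi_2^2 = 0.713775.
Replace gamma(1) by A gamma(0) + B and collect gamma(0):
  gamma(0) [0.713775 - (0.146475)(0.205212)] = (0.146475)(-0.990879) + 3.292032
  gamma(0) * 0.683717 = 3.146893
  gamma(0) = 3.146893 / 0.683717 = 4.602628.
  gamma(1) = A gamma(0) + B = (0.205212)(4.602628) + (-0.990879) = -0.046366.
  gamma(2) = phi_1 gamma(1) + phi_2 gamma(0) = (0.315)(-0.046366) + (-0.535)(4.602628) = -2.477011.
Therefore gamma(2) = -2.4770 (to 4 decimal places).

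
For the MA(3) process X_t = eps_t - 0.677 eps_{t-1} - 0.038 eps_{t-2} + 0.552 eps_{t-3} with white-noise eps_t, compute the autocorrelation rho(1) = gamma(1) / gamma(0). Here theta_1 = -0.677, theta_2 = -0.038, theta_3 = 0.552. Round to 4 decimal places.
\rho(1) = -0.3810

For an MA(q) process with theta_0 = 1, the autocovariance is
  gamma(k) = sigma^2 * sum_{i=0..q-k} theta_i * theta_{i+k},
and rho(k) = gamma(k) / gamma(0). Sigma^2 cancels.
  numerator   = (1)*(-0.677) + (-0.677)*(-0.038) + (-0.038)*(0.552) = -0.67225.
  denominator = (1)^2 + (-0.677)^2 + (-0.038)^2 + (0.552)^2 = 1.764477.
  rho(1) = -0.67225 / 1.764477 = -0.3810.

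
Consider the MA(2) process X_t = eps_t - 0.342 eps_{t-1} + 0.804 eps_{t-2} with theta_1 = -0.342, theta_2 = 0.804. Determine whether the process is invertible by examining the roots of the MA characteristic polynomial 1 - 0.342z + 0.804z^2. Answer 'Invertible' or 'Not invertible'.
\text{Invertible}

The MA(q) characteristic polynomial is P(z) = 1 - 0.342z + 0.804z^2.
Invertibility requires all roots to lie outside the unit circle, i.e. |z| > 1 for every root.
Set 1 + (-0.342) z + (0.804) z^2 = 0, i.e. a z^2 + b z + c = 0 with a = 0.804, b = -0.342, c = 1.
Discriminant D = b^2 - 4ac = (-0.342)^2 - 4*(0.804)*1 = 0.116964 - (3.216) = -3.099036.
D < 0, so the roots are the complex-conjugate pair z = (-b +/- i sqrt(-D)) / (2a) = 0.2127 +/- 1.0948i.
For a conjugate pair |z|^2 = z * conj(z) = (product of roots) = c/a = 1/(0.804) = 1.243781, so |z| = sqrt(1.243781) = 1.1152 for both roots.
Moduli of all roots: 1.1152, 1.1152.
All moduli strictly greater than 1? Yes.
Verdict: Invertible.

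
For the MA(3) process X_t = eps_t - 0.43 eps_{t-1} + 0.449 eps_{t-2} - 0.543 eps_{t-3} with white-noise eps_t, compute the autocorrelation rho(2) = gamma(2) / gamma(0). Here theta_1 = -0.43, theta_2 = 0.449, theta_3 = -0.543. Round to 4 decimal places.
\rho(2) = 0.4059

For an MA(q) process with theta_0 = 1, the autocovariance is
  gamma(k) = sigma^2 * sum_{i=0..q-k} theta_i * theta_{i+k},
and rho(k) = gamma(k) / gamma(0). Sigma^2 cancels.
  numerator   = (1)*(0.449) + (-0.43)*(-0.543) = 0.68249.
  denominator = (1)^2 + (-0.43)^2 + (0.449)^2 + (-0.543)^2 = 1.68135.
  rho(2) = 0.68249 / 1.68135 = 0.4059.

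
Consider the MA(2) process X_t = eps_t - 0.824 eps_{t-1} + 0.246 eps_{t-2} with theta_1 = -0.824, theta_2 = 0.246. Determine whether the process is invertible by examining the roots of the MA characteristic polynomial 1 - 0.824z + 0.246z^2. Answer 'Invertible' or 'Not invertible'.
\text{Invertible}

The MA(q) characteristic polynomial is P(z) = 1 - 0.824z + 0.246z^2.
Invertibility requires all roots to lie outside the unit circle, i.e. |z| > 1 for every root.
Set 1 + (-0.824) z + (0.246) z^2 = 0, i.e. a z^2 + b z + c = 0 with a = 0.246, b = -0.824, c = 1.
Discriminant D = b^2 - 4ac = (-0.824)^2 - 4*(0.246)*1 = 0.678976 - (0.984) = -0.305024.
D < 0, so the roots are the complex-conjugate pair z = (-b +/- i sqrt(-D)) / (2a) = 1.6748 +/- 1.1225i.
For a conjugate pair |z|^2 = z * conj(z) = (product of roots) = c/a = 1/(0.246) = 4.065041, so |z| = sqrt(4.065041) = 2.0162 for both roots.
Moduli of all roots: 2.0162, 2.0162.
All moduli strictly greater than 1? Yes.
Verdict: Invertible.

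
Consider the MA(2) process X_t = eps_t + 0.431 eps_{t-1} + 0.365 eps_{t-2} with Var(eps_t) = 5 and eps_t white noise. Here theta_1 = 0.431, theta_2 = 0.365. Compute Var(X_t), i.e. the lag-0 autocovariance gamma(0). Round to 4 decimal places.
\gamma(0) = 6.5949

For an MA(q) process X_t = eps_t + sum_i theta_i eps_{t-i} with
Var(eps_t) = sigma^2, the variance is
  gamma(0) = sigma^2 * (1 + sum_i theta_i^2).
  sum_i theta_i^2 = (0.431)^2 + (0.365)^2 = 0.185761 + 0.133225 = 0.318986.
  gamma(0) = 5 * (1 + 0.318986) = 5 * 1.318986 = 6.59493, which rounds to 6.5949.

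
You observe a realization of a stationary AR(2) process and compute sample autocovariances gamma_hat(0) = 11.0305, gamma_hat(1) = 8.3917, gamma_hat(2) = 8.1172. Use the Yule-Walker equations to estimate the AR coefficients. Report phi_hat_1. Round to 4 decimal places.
\hat\phi_{1} = 0.4770

The Yule-Walker equations for an AR(p) process read, in matrix form,
  Gamma_p phi = r_p,   with   (Gamma_p)_{ij} = gamma(|i - j|),
                       (r_p)_i = gamma(i),   i,j = 1..p.
Substitute the sample gammas (Toeplitz matrix and right-hand side of size 2):
  Gamma_p = [[11.0305, 8.3917], [8.3917, 11.0305]]
  r_p     = [8.3917, 8.1172]
Written out:
  11.0305 phi_1 + 8.3917 phi_2 = 8.3917
  8.3917 phi_1 + 11.0305 phi_2 = 8.1172
Solve by Cramer's rule:
  det = gamma(0)^2 - gamma(1)^2 = (11.0305)^2 - (8.3917)^2 = 121.67193025 - 70.42062889 = 51.25130136
  phi_hat_1 = [gamma(1) gamma(0) - gamma(1) gamma(2)] / det = [(8.3917)(11.0305) - (8.3917)(8.1172)] / 51.25130136 = 24.44753961 / 51.25130136 = 0.477
  phi_hat_2 = [gamma(0) gamma(2) - gamma(1)^2] / det = [(11.0305)(8.1172) - (8.3917)^2] / 51.25130136 = 19.11614571 / 51.25130136 = 0.373
So phi_hat = [0.4770, 0.3730].
Therefore phi_hat_1 = 0.4770.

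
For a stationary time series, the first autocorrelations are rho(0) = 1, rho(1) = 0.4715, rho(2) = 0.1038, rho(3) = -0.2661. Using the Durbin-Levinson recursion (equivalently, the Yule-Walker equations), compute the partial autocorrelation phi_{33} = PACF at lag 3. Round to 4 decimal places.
\phi_{33} = -0.3300

The PACF at lag k is phi_{kk}, the last component of the solution
to the Yule-Walker system G_k phi = r_k where
  (G_k)_{ij} = rho(|i - j|), (r_k)_i = rho(i), i,j = 1..k.
Equivalently, Durbin-Levinson gives phi_{kk} iteratively:
  phi_{11} = rho(1)
  phi_{kk} = [rho(k) - sum_{j=1..k-1} phi_{k-1,j} rho(k-j)]
            / [1 - sum_{j=1..k-1} phi_{k-1,j} rho(j)],
  phi_{k,j} = phi_{k-1,j} - phi_{kk} phi_{k-1,k-j},  j = 1..k-1.
Step k = 1:
  phi_11 = rho(1) = 0.4715.
Step k = 2:
  phi_22 = [rho(2) - phi_11 rho(1)] / [1 - phi_11 rho(1)] = [0.1038 - (0.4715)(0.4715)] / [1 - (0.4715)(0.4715)]
         = -0.11851225 / 0.77768775 = -0.152391.
  Update: phi_21 = phi_11 - phi_22 phi_11 = 0.4715 - (-0.152391)(0.4715) = 0.543352.
Step k = 3:
  phi_33 = [rho(3) - phi_21 rho(2) - phi_22 rho(1)] / [1 - phi_21 rho(1) - phi_22 rho(2)]
    numerator   = -0.2661 - (0.543352)(0.1038) - (-0.152391)(0.4715) = -0.25064782
    denominator = 1 - (0.543352)(0.4715) - (-0.152391)(0.1038) = 0.75962761
  phi_33 = -0.25064782 / 0.75962761 = -0.33.
Therefore phi_{33} = -0.3300.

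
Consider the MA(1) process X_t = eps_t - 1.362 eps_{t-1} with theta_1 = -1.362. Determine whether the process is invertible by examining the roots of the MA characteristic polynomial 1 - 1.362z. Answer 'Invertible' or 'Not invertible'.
\text{Not invertible}

The MA(q) characteristic polynomial is P(z) = 1 - 1.362z.
Invertibility requires all roots to lie outside the unit circle, i.e. |z| > 1 for every root.
This is linear in z: 1 + (-1.362) z = 0  =>  z = -1/(-1.362) = 0.734214,  |z| = 0.734214.
Moduli of all roots: 0.7342.
All moduli strictly greater than 1? No.
Verdict: Not invertible.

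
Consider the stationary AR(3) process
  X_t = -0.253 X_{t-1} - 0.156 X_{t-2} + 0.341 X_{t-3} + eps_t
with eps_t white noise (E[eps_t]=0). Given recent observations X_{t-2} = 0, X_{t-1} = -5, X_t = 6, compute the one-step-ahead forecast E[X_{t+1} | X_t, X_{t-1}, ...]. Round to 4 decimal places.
E[X_{t+1} \mid \mathcal F_t] = -0.7380

For an AR(p) model X_t = c + sum_i phi_i X_{t-i} + eps_t, the
one-step-ahead conditional mean is
  E[X_{t+1} | X_t, ...] = c + sum_i phi_i X_{t+1-i}.
Substitute known values:
  E[X_{t+1} | ...] = (-0.253) * (6) + (-0.156) * (-5) + (0.341) * (0)
                   = -0.7380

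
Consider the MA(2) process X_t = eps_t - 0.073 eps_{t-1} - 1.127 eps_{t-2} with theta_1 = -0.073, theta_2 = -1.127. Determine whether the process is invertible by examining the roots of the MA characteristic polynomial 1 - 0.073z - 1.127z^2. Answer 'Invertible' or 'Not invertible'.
\text{Not invertible}

The MA(q) characteristic polynomial is P(z) = 1 - 0.073z - 1.127z^2.
Invertibility requires all roots to lie outside the unit circle, i.e. |z| > 1 for every root.
Set 1 + (-0.073) z + (-1.127) z^2 = 0, i.e. a z^2 + b z + c = 0 with a = -1.127, b = -0.073, c = 1.
Discriminant D = b^2 - 4ac = (-0.073)^2 - 4*(-1.127)*1 = 0.005329 - (-4.508) = 4.513329.
D >= 0, so the roots are real: z = (-b +/- sqrt(D)) / (2a) = (0.073 +/- 2.12446) / (-2.254).
  z_1 = (0.073 + 2.12446) / (-2.254) = -0.9749,   |z_1| = 0.9749.
  z_2 = (0.073 - 2.12446) / (-2.254) = 0.9101,   |z_2| = 0.9101.
Moduli of all roots: 0.9749, 0.9101.
All moduli strictly greater than 1? No.
Verdict: Not invertible.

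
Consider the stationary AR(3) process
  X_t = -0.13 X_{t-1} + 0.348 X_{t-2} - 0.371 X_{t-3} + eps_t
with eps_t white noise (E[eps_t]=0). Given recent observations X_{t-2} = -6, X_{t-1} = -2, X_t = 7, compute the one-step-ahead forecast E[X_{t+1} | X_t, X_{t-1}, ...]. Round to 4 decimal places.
E[X_{t+1} \mid \mathcal F_t] = 0.6200

For an AR(p) model X_t = c + sum_i phi_i X_{t-i} + eps_t, the
one-step-ahead conditional mean is
  E[X_{t+1} | X_t, ...] = c + sum_i phi_i X_{t+1-i}.
Substitute known values:
  E[X_{t+1} | ...] = (-0.13) * (7) + (0.348) * (-2) + (-0.371) * (-6)
                   = 0.6200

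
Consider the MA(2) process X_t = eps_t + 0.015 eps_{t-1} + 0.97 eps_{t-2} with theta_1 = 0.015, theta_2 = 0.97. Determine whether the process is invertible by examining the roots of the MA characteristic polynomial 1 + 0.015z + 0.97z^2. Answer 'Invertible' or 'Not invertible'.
\text{Invertible}

The MA(q) characteristic polynomial is P(z) = 1 + 0.015z + 0.97z^2.
Invertibility requires all roots to lie outside the unit circle, i.e. |z| > 1 for every root.
Set 1 + (0.015) z + (0.97) z^2 = 0, i.e. a z^2 + b z + c = 0 with a = 0.97, b = 0.015, c = 1.
Discriminant D = b^2 - 4ac = (0.015)^2 - 4*(0.97)*1 = 0.000225 - (3.88) = -3.879775.
D < 0, so the roots are the complex-conjugate pair z = (-b +/- i sqrt(-D)) / (2a) = -0.0077 +/- 1.0153i.
For a conjugate pair |z|^2 = z * conj(z) = (product of roots) = c/a = 1/(0.97) = 1.030928, so |z| = sqrt(1.030928) = 1.0153 for both roots.
Moduli of all roots: 1.0153, 1.0153.
All moduli strictly greater than 1? Yes.
Verdict: Invertible.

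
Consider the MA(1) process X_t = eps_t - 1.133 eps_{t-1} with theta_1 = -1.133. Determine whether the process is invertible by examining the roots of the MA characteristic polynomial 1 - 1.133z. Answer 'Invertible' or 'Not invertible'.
\text{Not invertible}

The MA(q) characteristic polynomial is P(z) = 1 - 1.133z.
Invertibility requires all roots to lie outside the unit circle, i.e. |z| > 1 for every root.
This is linear in z: 1 + (-1.133) z = 0  =>  z = -1/(-1.133) = 0.882613,  |z| = 0.882613.
Moduli of all roots: 0.8826.
All moduli strictly greater than 1? No.
Verdict: Not invertible.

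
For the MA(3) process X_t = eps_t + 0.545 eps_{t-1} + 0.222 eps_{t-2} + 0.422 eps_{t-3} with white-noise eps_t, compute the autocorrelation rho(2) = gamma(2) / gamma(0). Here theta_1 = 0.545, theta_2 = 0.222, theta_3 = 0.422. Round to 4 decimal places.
\rho(2) = 0.2965

For an MA(q) process with theta_0 = 1, the autocovariance is
  gamma(k) = sigma^2 * sum_{i=0..q-k} theta_i * theta_{i+k},
and rho(k) = gamma(k) / gamma(0). Sigma^2 cancels.
  numerator   = (1)*(0.222) + (0.545)*(0.422) = 0.45199.
  denominator = (1)^2 + (0.545)^2 + (0.222)^2 + (0.422)^2 = 1.524393.
  rho(2) = 0.45199 / 1.524393 = 0.2965.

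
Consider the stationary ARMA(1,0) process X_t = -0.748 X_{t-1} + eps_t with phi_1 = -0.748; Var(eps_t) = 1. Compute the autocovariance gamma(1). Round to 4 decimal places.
\gamma(1) = -1.6981

Multiply the model equation by X_{t-k} and take expectations. With theta_0 = psi_0 = 1 and psi_j the MA(infinity) weights, this gives
  gamma(k) - sum_i phi_i gamma(k-i) = c_k,
  c_k = sigma^2 * sum_{j=k..q} theta_j psi_{j-k}   (c_k = 0 for k > q),
using gamma(-m) = gamma(m).
Pure AR (q = 0): c_0 = sigma^2 = 1, c_k = 0 for k >= 1.
Equations for k = 0 and k = 1 (AR order 1):
  gamma(0) = phi_1 gamma(1) + c_0
  gamma(1) = phi_1 gamma(0) + c_1
Substituting the second into the first: gamma(0) (1 - phi_1^2) = c_0 + phi_1 c_1, so
  gamma(0) = c_0 / (1 - phi_1^2) = 1 / (1 - (-0.748)^2) = 1 / 0.440496 = 2.270168.
  gamma(1) = phi_1 gamma(0) = (-0.748)(2.270168) = -1.698086.
Therefore gamma(1) = -1.6981 (to 4 decimal places).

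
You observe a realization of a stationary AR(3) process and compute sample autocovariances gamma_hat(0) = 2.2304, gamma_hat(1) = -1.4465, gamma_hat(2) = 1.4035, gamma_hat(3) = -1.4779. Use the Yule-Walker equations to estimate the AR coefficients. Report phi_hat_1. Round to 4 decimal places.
\hat\phi_{1} = -0.2951

The Yule-Walker equations for an AR(p) process read, in matrix form,
  Gamma_p phi = r_p,   with   (Gamma_p)_{ij} = gamma(|i - j|),
                       (r_p)_i = gamma(i),   i,j = 1..p.
Substitute the sample gammas (Toeplitz matrix and right-hand side of size 3):
  Gamma_p = [[2.2304, -1.4465, 1.4035], [-1.4465, 2.2304, -1.4465], [1.4035, -1.4465, 2.2304]]
  r_p     = [-1.4465, 1.4035, -1.4779]
Written out (R1..R3):
  (R1) 2.2304 phi_1 - 1.4465 phi_2 + 1.4035 phi_3 = -1.4465
  (R2) -1.4465 phi_1 + 2.2304 phi_2 - 1.4465 phi_3 = 1.4035
  (R3) 1.4035 phi_1 - 1.4465 phi_2 + 2.2304 phi_3 = -1.4779
Gaussian elimination:
  R2 <- R2 - (-1.4465/2.2304) R1 = R2 - (-0.648538) R1:  1.292289 phi_2 - 0.536276 phi_3 = 0.465389
  R3 <- R3 - (1.4035/2.2304) R1 = R3 - (0.629259) R1:  -0.536276 phi_2 + 1.347235 phi_3 = -0.567676
  R3 <- R3 - (-0.536276/1.292289) R2 = R3 - (-0.414982) R2:  1.12469 phi_3 = -0.374548
Back-substitution:
  phi_hat_3 = -0.374548 / 1.12469 = -0.333024
  phi_hat_2 = (0.465389 - (-0.536276)(-0.333024)) / 1.292289 = 0.221929
  phi_hat_1 = (-1.4465 - (-1.4465)(0.221929) - (1.4035)(-0.333024)) / 2.2304 = -0.295051
So phi_hat = [-0.2951, 0.2219, -0.3330].
Therefore phi_hat_1 = -0.2951.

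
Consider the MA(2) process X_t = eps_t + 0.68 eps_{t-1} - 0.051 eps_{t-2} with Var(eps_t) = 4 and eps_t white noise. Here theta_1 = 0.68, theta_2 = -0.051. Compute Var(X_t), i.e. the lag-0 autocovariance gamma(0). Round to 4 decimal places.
\gamma(0) = 5.8600

For an MA(q) process X_t = eps_t + sum_i theta_i eps_{t-i} with
Var(eps_t) = sigma^2, the variance is
  gamma(0) = sigma^2 * (1 + sum_i theta_i^2).
  sum_i theta_i^2 = (0.68)^2 + (-0.051)^2 = 0.4624 + 0.002601 = 0.465001.
  gamma(0) = 4 * (1 + 0.465001) = 4 * 1.465001 = 5.860004, which rounds to 5.8600.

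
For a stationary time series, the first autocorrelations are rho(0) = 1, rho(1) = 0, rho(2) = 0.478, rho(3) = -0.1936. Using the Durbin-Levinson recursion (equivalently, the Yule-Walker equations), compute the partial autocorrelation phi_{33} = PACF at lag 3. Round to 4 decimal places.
\phi_{33} = -0.2509

The PACF at lag k is phi_{kk}, the last component of the solution
to the Yule-Walker system G_k phi = r_k where
  (G_k)_{ij} = rho(|i - j|), (r_k)_i = rho(i), i,j = 1..k.
Equivalently, Durbin-Levinson gives phi_{kk} iteratively:
  phi_{11} = rho(1)
  phi_{kk} = [rho(k) - sum_{j=1..k-1} phi_{k-1,j} rho(k-j)]
            / [1 - sum_{j=1..k-1} phi_{k-1,j} rho(j)],
  phi_{k,j} = phi_{k-1,j} - phi_{kk} phi_{k-1,k-j},  j = 1..k-1.
Step k = 1:
  phi_11 = rho(1) = 0.
Step k = 2:
  phi_22 = [rho(2) - phi_11 rho(1)] / [1 - phi_11 rho(1)] = [0.478 - (0)(0)] / [1 - (0)(0)]
         = 0.478 / 1 = 0.478.
  Update: phi_21 = phi_11 - phi_22 phi_11 = 0 - (0.478)(0) = 0.
Step k = 3:
  phi_33 = [rho(3) - phi_21 rho(2) - phi_22 rho(1)] / [1 - phi_21 rho(1) - phi_22 rho(2)]
    numerator   = -0.1936 - (0)(0.478) - (0.478)(0) = -0.1936
    denominator = 1 - (0)(0) - (0.478)(0.478) = 0.771516
  phi_33 = -0.1936 / 0.771516 = -0.2509.
Therefore phi_{33} = -0.2509.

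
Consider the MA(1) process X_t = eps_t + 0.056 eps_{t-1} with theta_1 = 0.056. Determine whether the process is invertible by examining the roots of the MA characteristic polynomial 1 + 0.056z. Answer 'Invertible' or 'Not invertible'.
\text{Invertible}

The MA(q) characteristic polynomial is P(z) = 1 + 0.056z.
Invertibility requires all roots to lie outside the unit circle, i.e. |z| > 1 for every root.
This is linear in z: 1 + (0.056) z = 0  =>  z = -1/(0.056) = -17.857143,  |z| = 17.857143.
Moduli of all roots: 17.8571.
All moduli strictly greater than 1? Yes.
Verdict: Invertible.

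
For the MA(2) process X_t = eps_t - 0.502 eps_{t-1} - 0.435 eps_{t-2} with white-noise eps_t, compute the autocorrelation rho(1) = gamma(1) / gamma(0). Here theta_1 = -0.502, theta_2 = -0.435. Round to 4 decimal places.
\rho(1) = -0.1968

For an MA(q) process with theta_0 = 1, the autocovariance is
  gamma(k) = sigma^2 * sum_{i=0..q-k} theta_i * theta_{i+k},
and rho(k) = gamma(k) / gamma(0). Sigma^2 cancels.
  numerator   = (1)*(-0.502) + (-0.502)*(-0.435) = -0.28363.
  denominator = (1)^2 + (-0.502)^2 + (-0.435)^2 = 1.441229.
  rho(1) = -0.28363 / 1.441229 = -0.1968.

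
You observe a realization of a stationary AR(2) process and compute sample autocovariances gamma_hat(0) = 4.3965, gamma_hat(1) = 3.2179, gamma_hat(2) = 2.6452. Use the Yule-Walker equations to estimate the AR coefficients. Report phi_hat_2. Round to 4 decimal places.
\hat\phi_{2} = 0.1420

The Yule-Walker equations for an AR(p) process read, in matrix form,
  Gamma_p phi = r_p,   with   (Gamma_p)_{ij} = gamma(|i - j|),
                       (r_p)_i = gamma(i),   i,j = 1..p.
Substitute the sample gammas (Toeplitz matrix and right-hand side of size 2):
  Gamma_p = [[4.3965, 3.2179], [3.2179, 4.3965]]
  r_p     = [3.2179, 2.6452]
Written out:
  4.3965 phi_1 + 3.2179 phi_2 = 3.2179
  3.2179 phi_1 + 4.3965 phi_2 = 2.6452
Solve by Cramer's rule:
  det = gamma(0)^2 - gamma(1)^2 = (4.3965)^2 - (3.2179)^2 = 19.32921225 - 10.35488041 = 8.97433184
  phi_hat_1 = [gamma(1) gamma(0) - gamma(1) gamma(2)] / det = [(3.2179)(4.3965) - (3.2179)(2.6452)] / 8.97433184 = 5.63550827 / 8.97433184 = 0.628
  phi_hat_2 = [gamma(0) gamma(2) - gamma(1)^2] / det = [(4.3965)(2.6452) - (3.2179)^2] / 8.97433184 = 1.27474139 / 8.97433184 = 0.142
So phi_hat = [0.6280, 0.1420].
Therefore phi_hat_2 = 0.1420.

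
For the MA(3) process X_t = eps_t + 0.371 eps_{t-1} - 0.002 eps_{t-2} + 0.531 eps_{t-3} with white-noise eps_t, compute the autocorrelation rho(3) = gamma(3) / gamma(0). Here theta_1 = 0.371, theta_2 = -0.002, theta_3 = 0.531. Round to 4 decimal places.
\rho(3) = 0.3740

For an MA(q) process with theta_0 = 1, the autocovariance is
  gamma(k) = sigma^2 * sum_{i=0..q-k} theta_i * theta_{i+k},
and rho(k) = gamma(k) / gamma(0). Sigma^2 cancels.
  numerator   = (1)*(0.531) = 0.531.
  denominator = (1)^2 + (0.371)^2 + (-0.002)^2 + (0.531)^2 = 1.419606.
  rho(3) = 0.531 / 1.419606 = 0.3740.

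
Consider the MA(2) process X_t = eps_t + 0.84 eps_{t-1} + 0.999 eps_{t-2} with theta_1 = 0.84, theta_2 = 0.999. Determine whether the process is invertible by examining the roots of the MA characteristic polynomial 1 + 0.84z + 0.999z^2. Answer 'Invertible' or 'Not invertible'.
\text{Invertible}

The MA(q) characteristic polynomial is P(z) = 1 + 0.84z + 0.999z^2.
Invertibility requires all roots to lie outside the unit circle, i.e. |z| > 1 for every root.
Set 1 + (0.84) z + (0.999) z^2 = 0, i.e. a z^2 + b z + c = 0 with a = 0.999, b = 0.84, c = 1.
Discriminant D = b^2 - 4ac = (0.84)^2 - 4*(0.999)*1 = 0.7056 - (3.996) = -3.2904.
D < 0, so the roots are the complex-conjugate pair z = (-b +/- i sqrt(-D)) / (2a) = -0.4204 +/- 0.9079i.
For a conjugate pair |z|^2 = z * conj(z) = (product of roots) = c/a = 1/(0.999) = 1.001001, so |z| = sqrt(1.001001) = 1.0005 for both roots.
Moduli of all roots: 1.0005, 1.0005.
All moduli strictly greater than 1? Yes.
Verdict: Invertible.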